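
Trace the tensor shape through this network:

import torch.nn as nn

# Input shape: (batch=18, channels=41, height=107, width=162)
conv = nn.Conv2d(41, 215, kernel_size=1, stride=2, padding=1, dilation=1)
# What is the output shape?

Input shape: (18, 41, 107, 162)
Output shape: (18, 215, 55, 82)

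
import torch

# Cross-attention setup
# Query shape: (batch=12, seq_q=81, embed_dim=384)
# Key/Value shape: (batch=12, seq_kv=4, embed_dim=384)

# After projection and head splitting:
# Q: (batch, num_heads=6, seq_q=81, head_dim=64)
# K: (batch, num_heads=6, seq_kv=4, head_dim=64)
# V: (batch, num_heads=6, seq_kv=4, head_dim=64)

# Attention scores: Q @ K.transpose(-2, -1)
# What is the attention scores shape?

Input shape: (12, 81, 384)
Output shape: (12, 6, 81, 4)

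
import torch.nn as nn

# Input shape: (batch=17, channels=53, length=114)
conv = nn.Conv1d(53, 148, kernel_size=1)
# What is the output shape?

Input shape: (17, 53, 114)
Output shape: (17, 148, 114)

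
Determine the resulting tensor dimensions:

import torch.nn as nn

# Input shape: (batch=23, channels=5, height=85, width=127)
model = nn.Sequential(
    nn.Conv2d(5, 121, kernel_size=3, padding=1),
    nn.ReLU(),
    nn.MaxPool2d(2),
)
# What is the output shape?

Input shape: (23, 5, 85, 127)
  -> after Conv2d: (23, 121, 85, 127)
  -> after ReLU: (23, 121, 85, 127)
Output shape: (23, 121, 42, 63)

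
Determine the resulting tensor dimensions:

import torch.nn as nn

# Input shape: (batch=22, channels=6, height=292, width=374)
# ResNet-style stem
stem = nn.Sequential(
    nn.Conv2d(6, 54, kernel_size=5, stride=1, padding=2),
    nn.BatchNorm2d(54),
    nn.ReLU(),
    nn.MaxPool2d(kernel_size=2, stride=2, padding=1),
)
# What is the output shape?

Input shape: (22, 6, 292, 374)
  -> after Conv2d 5x5 stride=1: (22, 54, 292, 374)
Output shape: (22, 54, 147, 188)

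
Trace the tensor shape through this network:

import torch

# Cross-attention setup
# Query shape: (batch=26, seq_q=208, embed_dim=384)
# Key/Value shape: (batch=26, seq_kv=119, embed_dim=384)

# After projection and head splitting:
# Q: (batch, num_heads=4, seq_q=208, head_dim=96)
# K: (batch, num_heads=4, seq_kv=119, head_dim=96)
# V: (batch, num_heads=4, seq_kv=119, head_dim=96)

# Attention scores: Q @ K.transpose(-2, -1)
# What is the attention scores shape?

Input shape: (26, 208, 384)
Output shape: (26, 4, 208, 119)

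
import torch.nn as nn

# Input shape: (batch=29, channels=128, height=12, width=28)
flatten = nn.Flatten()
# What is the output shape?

Input shape: (29, 128, 12, 28)
Output shape: (29, 43008)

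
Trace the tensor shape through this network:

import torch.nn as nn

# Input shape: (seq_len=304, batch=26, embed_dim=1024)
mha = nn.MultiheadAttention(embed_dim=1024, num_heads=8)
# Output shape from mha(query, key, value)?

Input shape: (304, 26, 1024)
Output shape: (304, 26, 1024)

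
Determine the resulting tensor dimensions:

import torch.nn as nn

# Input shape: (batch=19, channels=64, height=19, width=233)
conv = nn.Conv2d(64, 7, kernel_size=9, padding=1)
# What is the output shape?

Input shape: (19, 64, 19, 233)
Output shape: (19, 7, 13, 227)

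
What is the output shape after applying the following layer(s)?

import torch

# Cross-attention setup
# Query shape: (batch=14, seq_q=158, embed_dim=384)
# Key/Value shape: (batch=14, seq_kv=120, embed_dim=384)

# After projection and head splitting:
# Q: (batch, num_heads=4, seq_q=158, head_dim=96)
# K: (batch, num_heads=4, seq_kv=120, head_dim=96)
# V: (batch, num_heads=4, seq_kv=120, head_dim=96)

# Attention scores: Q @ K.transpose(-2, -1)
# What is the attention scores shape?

Input shape: (14, 158, 384)
Output shape: (14, 4, 158, 120)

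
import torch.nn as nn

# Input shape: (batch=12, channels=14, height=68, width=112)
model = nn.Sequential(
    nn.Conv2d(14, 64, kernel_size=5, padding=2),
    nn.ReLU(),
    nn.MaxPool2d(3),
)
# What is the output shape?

Input shape: (12, 14, 68, 112)
  -> after Conv2d: (12, 64, 68, 112)
  -> after ReLU: (12, 64, 68, 112)
Output shape: (12, 64, 22, 37)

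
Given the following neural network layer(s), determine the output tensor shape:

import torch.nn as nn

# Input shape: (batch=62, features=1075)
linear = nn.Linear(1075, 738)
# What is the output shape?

Input shape: (62, 1075)
Output shape: (62, 738)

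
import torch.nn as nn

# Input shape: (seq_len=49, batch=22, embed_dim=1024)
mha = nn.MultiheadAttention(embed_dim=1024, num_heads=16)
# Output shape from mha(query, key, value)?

Input shape: (49, 22, 1024)
Output shape: (49, 22, 1024)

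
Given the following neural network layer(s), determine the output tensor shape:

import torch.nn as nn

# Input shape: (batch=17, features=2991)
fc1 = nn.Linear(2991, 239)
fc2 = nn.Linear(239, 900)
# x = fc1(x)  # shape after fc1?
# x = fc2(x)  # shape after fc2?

Input shape: (17, 2991)
  -> after fc1: (17, 239)
Output shape: (17, 900)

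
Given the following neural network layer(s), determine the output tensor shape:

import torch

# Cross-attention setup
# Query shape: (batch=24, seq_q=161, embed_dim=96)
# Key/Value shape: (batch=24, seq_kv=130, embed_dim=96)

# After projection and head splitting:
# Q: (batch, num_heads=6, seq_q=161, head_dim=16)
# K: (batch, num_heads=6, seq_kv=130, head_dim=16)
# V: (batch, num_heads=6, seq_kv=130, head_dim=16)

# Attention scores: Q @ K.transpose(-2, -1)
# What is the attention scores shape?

Input shape: (24, 161, 96)
Output shape: (24, 6, 161, 130)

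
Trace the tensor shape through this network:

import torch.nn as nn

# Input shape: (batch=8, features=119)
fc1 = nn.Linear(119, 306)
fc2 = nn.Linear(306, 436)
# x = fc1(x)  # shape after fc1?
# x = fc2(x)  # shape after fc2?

Input shape: (8, 119)
  -> after fc1: (8, 306)
Output shape: (8, 436)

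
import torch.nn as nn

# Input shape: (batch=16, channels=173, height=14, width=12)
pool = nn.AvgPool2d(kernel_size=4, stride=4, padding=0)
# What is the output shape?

Input shape: (16, 173, 14, 12)
Output shape: (16, 173, 3, 3)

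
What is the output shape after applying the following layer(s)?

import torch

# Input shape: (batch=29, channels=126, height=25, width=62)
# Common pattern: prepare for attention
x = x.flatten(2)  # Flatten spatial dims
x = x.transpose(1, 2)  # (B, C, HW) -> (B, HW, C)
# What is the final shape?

Input shape: (29, 126, 25, 62)
  -> after flatten(2): (29, 126, 1550)
Output shape: (29, 1550, 126)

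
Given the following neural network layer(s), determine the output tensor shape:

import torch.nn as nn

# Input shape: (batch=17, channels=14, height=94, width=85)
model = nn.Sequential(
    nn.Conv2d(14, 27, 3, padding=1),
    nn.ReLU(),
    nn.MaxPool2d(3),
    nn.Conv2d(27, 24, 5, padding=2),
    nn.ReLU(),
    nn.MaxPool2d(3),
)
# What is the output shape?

Input shape: (17, 14, 94, 85)
  -> after first Conv2d: (17, 27, 94, 85)
  -> after first MaxPool2d: (17, 27, 31, 28)
  -> after second Conv2d: (17, 24, 31, 28)
Output shape: (17, 24, 10, 9)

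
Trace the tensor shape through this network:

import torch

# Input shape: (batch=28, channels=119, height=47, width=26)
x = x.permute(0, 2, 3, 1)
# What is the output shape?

Input shape: (28, 119, 47, 26)
Output shape: (28, 47, 26, 119)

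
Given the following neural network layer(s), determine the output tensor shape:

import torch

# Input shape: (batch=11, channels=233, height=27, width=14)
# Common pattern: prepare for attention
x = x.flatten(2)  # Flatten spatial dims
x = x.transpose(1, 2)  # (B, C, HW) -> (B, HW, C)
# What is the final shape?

Input shape: (11, 233, 27, 14)
  -> after flatten(2): (11, 233, 378)
Output shape: (11, 378, 233)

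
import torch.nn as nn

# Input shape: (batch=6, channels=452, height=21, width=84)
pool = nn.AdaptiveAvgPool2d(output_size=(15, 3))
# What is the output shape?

Input shape: (6, 452, 21, 84)
Output shape: (6, 452, 15, 3)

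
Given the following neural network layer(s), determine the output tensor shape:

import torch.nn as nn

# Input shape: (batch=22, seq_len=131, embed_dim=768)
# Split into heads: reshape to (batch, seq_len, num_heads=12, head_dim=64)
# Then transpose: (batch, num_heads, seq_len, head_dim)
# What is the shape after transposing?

Input shape: (22, 131, 768)
  -> after reshape: (22, 131, 12, 64)
Output shape: (22, 12, 131, 64)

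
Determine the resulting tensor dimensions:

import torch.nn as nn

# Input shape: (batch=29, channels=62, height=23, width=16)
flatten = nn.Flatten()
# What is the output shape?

Input shape: (29, 62, 23, 16)
Output shape: (29, 22816)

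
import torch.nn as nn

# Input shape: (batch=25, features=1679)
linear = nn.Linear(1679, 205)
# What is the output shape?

Input shape: (25, 1679)
Output shape: (25, 205)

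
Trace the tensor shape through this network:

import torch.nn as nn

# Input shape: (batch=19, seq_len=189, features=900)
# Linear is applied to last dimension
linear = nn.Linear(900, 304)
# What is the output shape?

Input shape: (19, 189, 900)
Output shape: (19, 189, 304)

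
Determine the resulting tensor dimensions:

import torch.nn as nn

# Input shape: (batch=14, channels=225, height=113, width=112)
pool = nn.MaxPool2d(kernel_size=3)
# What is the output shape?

Input shape: (14, 225, 113, 112)
Output shape: (14, 225, 37, 37)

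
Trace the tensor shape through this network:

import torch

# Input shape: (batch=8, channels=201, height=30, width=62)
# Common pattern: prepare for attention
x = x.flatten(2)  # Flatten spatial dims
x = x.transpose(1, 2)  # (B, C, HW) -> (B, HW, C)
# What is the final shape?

Input shape: (8, 201, 30, 62)
  -> after flatten(2): (8, 201, 1860)
Output shape: (8, 1860, 201)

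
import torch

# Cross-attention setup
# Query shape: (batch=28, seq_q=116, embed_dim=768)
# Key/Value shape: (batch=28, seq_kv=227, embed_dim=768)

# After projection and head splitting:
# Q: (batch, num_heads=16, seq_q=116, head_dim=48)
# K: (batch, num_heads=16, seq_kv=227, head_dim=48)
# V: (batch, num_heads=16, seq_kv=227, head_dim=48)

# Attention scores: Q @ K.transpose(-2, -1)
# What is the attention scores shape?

Input shape: (28, 116, 768)
Output shape: (28, 16, 116, 227)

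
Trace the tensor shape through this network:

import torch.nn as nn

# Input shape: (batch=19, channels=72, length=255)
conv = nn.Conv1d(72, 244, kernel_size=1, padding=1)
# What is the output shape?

Input shape: (19, 72, 255)
Output shape: (19, 244, 257)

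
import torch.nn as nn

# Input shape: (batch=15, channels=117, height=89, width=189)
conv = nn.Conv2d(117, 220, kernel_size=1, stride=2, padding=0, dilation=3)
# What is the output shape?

Input shape: (15, 117, 89, 189)
Output shape: (15, 220, 45, 95)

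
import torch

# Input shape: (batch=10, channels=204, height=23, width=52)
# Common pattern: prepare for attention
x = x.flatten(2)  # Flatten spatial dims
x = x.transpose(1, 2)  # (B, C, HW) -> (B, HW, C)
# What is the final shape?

Input shape: (10, 204, 23, 52)
  -> after flatten(2): (10, 204, 1196)
Output shape: (10, 1196, 204)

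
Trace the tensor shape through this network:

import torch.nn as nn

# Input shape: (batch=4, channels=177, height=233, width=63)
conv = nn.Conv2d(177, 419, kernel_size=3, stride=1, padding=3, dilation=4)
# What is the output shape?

Input shape: (4, 177, 233, 63)
Output shape: (4, 419, 231, 61)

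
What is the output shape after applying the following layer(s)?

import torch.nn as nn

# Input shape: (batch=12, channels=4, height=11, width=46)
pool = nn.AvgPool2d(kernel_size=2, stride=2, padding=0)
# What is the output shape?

Input shape: (12, 4, 11, 46)
Output shape: (12, 4, 5, 23)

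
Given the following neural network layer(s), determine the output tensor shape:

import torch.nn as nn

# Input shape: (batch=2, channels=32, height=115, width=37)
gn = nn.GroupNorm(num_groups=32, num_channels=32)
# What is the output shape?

Input shape: (2, 32, 115, 37)
Output shape: (2, 32, 115, 37)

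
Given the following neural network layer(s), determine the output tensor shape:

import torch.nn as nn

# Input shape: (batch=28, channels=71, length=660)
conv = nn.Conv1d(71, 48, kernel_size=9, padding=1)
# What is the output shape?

Input shape: (28, 71, 660)
Output shape: (28, 48, 654)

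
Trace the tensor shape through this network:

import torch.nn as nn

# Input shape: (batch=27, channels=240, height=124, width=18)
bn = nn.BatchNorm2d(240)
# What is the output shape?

Input shape: (27, 240, 124, 18)
Output shape: (27, 240, 124, 18)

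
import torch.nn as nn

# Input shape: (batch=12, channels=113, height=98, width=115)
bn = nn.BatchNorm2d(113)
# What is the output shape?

Input shape: (12, 113, 98, 115)
Output shape: (12, 113, 98, 115)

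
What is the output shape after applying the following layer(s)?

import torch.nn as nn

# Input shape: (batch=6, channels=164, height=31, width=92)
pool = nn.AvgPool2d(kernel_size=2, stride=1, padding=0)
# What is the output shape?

Input shape: (6, 164, 31, 92)
Output shape: (6, 164, 30, 91)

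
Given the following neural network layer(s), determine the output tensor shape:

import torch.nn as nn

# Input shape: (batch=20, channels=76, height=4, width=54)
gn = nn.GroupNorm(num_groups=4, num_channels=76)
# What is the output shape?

Input shape: (20, 76, 4, 54)
Output shape: (20, 76, 4, 54)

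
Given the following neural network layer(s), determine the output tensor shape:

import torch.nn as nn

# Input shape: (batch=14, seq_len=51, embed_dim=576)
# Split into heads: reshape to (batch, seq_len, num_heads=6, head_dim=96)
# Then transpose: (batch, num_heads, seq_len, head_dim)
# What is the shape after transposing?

Input shape: (14, 51, 576)
  -> after reshape: (14, 51, 6, 96)
Output shape: (14, 6, 51, 96)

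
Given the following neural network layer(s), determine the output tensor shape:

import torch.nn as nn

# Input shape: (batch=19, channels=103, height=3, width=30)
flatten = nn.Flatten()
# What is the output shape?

Input shape: (19, 103, 3, 30)
Output shape: (19, 9270)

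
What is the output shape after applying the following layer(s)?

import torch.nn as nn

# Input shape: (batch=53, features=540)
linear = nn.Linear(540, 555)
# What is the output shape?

Input shape: (53, 540)
Output shape: (53, 555)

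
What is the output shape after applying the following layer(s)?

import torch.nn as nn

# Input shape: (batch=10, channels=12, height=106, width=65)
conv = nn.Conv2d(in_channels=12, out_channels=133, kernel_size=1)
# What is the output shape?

Input shape: (10, 12, 106, 65)
Output shape: (10, 133, 106, 65)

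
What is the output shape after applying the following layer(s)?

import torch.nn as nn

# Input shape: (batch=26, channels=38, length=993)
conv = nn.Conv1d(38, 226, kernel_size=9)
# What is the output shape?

Input shape: (26, 38, 993)
Output shape: (26, 226, 985)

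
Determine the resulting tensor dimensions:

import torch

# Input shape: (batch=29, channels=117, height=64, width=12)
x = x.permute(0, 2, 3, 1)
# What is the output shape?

Input shape: (29, 117, 64, 12)
Output shape: (29, 64, 12, 117)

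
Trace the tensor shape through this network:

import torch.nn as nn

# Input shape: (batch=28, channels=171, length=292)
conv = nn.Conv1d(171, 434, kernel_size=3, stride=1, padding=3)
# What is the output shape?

Input shape: (28, 171, 292)
Output shape: (28, 434, 296)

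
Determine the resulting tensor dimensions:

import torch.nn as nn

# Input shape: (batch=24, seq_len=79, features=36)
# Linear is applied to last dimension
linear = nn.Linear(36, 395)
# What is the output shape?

Input shape: (24, 79, 36)
Output shape: (24, 79, 395)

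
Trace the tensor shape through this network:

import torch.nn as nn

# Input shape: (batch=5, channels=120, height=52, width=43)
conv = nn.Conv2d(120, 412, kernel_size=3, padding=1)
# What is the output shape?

Input shape: (5, 120, 52, 43)
Output shape: (5, 412, 52, 43)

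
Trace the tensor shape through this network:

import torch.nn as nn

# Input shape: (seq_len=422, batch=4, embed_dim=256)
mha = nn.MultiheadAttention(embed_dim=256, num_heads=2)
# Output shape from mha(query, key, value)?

Input shape: (422, 4, 256)
Output shape: (422, 4, 256)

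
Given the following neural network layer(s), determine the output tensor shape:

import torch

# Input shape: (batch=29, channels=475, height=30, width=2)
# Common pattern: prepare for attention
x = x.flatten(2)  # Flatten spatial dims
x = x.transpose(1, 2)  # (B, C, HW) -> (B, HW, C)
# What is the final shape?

Input shape: (29, 475, 30, 2)
  -> after flatten(2): (29, 475, 60)
Output shape: (29, 60, 475)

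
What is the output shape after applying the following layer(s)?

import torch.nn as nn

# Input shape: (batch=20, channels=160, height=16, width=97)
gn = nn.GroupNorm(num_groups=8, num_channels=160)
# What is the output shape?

Input shape: (20, 160, 16, 97)
Output shape: (20, 160, 16, 97)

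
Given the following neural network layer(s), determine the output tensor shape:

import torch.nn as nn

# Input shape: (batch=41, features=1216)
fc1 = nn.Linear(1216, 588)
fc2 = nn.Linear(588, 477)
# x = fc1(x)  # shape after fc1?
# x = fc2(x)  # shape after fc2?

Input shape: (41, 1216)
  -> after fc1: (41, 588)
Output shape: (41, 477)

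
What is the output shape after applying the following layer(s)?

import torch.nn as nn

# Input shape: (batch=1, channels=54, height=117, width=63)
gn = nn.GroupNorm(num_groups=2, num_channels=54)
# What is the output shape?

Input shape: (1, 54, 117, 63)
Output shape: (1, 54, 117, 63)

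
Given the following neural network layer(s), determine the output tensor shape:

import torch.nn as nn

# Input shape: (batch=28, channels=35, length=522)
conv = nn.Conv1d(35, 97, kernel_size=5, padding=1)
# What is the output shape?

Input shape: (28, 35, 522)
Output shape: (28, 97, 520)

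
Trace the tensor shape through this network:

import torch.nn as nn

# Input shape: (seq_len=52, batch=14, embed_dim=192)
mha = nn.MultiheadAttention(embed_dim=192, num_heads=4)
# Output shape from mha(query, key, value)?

Input shape: (52, 14, 192)
Output shape: (52, 14, 192)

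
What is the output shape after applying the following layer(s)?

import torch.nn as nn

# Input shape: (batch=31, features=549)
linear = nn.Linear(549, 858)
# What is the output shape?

Input shape: (31, 549)
Output shape: (31, 858)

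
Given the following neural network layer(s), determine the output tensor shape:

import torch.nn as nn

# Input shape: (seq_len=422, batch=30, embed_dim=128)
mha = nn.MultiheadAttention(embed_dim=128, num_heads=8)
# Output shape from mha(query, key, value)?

Input shape: (422, 30, 128)
Output shape: (422, 30, 128)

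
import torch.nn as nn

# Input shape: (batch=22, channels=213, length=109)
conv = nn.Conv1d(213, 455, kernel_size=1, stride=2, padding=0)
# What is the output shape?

Input shape: (22, 213, 109)
Output shape: (22, 455, 55)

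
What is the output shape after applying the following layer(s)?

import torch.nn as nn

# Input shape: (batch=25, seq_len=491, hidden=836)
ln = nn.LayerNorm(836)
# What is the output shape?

Input shape: (25, 491, 836)
Output shape: (25, 491, 836)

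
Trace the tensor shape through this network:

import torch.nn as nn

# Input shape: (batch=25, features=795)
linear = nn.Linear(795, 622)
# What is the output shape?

Input shape: (25, 795)
Output shape: (25, 622)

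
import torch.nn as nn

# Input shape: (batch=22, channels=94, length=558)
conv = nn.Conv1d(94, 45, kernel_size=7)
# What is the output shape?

Input shape: (22, 94, 558)
Output shape: (22, 45, 552)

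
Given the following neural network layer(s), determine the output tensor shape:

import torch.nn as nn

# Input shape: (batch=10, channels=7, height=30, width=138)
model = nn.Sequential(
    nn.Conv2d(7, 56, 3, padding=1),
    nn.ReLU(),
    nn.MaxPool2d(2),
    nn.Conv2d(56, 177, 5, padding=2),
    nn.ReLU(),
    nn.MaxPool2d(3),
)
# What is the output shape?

Input shape: (10, 7, 30, 138)
  -> after first Conv2d: (10, 56, 30, 138)
  -> after first MaxPool2d: (10, 56, 15, 69)
  -> after second Conv2d: (10, 177, 15, 69)
Output shape: (10, 177, 5, 23)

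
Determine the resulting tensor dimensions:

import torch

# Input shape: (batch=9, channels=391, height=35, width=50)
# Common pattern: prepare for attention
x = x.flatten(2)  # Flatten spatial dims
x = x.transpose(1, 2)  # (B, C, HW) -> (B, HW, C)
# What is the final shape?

Input shape: (9, 391, 35, 50)
  -> after flatten(2): (9, 391, 1750)
Output shape: (9, 1750, 391)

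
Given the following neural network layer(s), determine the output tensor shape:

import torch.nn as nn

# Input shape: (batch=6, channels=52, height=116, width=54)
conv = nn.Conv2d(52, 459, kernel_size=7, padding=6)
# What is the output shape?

Input shape: (6, 52, 116, 54)
Output shape: (6, 459, 122, 60)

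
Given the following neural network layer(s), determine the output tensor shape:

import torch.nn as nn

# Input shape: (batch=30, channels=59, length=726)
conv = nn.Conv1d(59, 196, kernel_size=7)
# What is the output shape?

Input shape: (30, 59, 726)
Output shape: (30, 196, 720)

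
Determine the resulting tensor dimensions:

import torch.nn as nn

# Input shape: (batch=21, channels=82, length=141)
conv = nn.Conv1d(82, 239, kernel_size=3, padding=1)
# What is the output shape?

Input shape: (21, 82, 141)
Output shape: (21, 239, 141)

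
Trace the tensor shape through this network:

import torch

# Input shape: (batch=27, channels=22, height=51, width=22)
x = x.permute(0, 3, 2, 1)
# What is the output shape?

Input shape: (27, 22, 51, 22)
Output shape: (27, 22, 51, 22)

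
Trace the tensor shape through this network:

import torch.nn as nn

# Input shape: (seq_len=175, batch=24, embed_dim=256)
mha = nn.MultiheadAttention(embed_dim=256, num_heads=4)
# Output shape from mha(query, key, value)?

Input shape: (175, 24, 256)
Output shape: (175, 24, 256)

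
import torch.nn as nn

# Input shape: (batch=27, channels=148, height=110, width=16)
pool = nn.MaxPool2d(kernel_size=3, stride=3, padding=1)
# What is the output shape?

Input shape: (27, 148, 110, 16)
Output shape: (27, 148, 37, 6)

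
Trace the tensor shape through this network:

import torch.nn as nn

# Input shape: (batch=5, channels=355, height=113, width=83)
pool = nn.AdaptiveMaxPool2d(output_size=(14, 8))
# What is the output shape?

Input shape: (5, 355, 113, 83)
Output shape: (5, 355, 14, 8)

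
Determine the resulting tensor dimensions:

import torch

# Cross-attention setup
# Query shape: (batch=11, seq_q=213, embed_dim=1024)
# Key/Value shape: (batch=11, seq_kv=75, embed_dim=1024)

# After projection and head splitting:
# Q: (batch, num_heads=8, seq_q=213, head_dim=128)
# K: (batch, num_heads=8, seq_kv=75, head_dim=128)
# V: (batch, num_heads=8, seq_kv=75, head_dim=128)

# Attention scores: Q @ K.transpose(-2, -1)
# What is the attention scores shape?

Input shape: (11, 213, 1024)
Output shape: (11, 8, 213, 75)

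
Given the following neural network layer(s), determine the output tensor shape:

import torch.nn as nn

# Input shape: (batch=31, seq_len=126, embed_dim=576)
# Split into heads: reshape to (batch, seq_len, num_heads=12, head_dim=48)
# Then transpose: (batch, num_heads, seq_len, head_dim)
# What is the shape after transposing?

Input shape: (31, 126, 576)
  -> after reshape: (31, 126, 12, 48)
Output shape: (31, 12, 126, 48)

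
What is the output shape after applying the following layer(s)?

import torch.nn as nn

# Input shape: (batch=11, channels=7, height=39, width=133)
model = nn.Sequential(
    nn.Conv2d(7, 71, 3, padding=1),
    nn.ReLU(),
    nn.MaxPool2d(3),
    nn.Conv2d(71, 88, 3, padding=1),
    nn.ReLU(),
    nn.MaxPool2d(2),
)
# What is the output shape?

Input shape: (11, 7, 39, 133)
  -> after first Conv2d: (11, 71, 39, 133)
  -> after first MaxPool2d: (11, 71, 13, 44)
  -> after second Conv2d: (11, 88, 13, 44)
Output shape: (11, 88, 6, 22)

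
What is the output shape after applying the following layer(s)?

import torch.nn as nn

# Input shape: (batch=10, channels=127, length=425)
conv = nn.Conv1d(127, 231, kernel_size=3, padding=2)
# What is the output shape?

Input shape: (10, 127, 425)
Output shape: (10, 231, 427)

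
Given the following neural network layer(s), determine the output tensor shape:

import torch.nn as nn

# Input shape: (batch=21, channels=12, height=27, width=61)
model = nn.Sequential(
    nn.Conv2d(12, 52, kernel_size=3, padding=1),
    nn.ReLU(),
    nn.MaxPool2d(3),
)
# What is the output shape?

Input shape: (21, 12, 27, 61)
  -> after Conv2d: (21, 52, 27, 61)
  -> after ReLU: (21, 52, 27, 61)
Output shape: (21, 52, 9, 20)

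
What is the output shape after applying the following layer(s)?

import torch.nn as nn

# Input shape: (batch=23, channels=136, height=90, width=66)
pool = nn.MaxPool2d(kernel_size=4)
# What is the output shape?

Input shape: (23, 136, 90, 66)
Output shape: (23, 136, 22, 16)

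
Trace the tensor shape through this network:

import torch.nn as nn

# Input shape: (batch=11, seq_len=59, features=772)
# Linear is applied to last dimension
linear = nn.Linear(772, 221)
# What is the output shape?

Input shape: (11, 59, 772)
Output shape: (11, 59, 221)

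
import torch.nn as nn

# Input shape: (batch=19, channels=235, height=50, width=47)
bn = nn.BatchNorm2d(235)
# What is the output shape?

Input shape: (19, 235, 50, 47)
Output shape: (19, 235, 50, 47)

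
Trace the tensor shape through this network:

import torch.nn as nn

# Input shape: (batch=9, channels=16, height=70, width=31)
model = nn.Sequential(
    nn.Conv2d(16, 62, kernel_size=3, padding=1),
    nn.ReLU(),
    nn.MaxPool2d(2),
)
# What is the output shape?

Input shape: (9, 16, 70, 31)
  -> after Conv2d: (9, 62, 70, 31)
  -> after ReLU: (9, 62, 70, 31)
Output shape: (9, 62, 35, 15)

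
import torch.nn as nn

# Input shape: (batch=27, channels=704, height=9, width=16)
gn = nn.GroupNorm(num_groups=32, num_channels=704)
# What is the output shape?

Input shape: (27, 704, 9, 16)
Output shape: (27, 704, 9, 16)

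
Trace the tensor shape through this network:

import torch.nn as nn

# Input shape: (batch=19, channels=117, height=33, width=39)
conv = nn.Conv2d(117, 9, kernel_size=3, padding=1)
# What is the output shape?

Input shape: (19, 117, 33, 39)
Output shape: (19, 9, 33, 39)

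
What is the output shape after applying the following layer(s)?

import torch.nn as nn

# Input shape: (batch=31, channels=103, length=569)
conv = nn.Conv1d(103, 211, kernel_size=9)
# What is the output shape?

Input shape: (31, 103, 569)
Output shape: (31, 211, 561)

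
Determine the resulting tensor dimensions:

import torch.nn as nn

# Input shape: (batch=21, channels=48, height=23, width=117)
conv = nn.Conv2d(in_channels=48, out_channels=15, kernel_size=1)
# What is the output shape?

Input shape: (21, 48, 23, 117)
Output shape: (21, 15, 23, 117)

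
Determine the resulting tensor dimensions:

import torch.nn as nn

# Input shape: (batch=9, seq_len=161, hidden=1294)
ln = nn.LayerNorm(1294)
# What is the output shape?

Input shape: (9, 161, 1294)
Output shape: (9, 161, 1294)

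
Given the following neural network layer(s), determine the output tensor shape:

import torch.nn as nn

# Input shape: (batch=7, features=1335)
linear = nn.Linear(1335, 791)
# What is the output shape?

Input shape: (7, 1335)
Output shape: (7, 791)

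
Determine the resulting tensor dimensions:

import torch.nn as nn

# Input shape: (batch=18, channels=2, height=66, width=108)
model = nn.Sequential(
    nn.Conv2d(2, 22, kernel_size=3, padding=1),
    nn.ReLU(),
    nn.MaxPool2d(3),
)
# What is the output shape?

Input shape: (18, 2, 66, 108)
  -> after Conv2d: (18, 22, 66, 108)
  -> after ReLU: (18, 22, 66, 108)
Output shape: (18, 22, 22, 36)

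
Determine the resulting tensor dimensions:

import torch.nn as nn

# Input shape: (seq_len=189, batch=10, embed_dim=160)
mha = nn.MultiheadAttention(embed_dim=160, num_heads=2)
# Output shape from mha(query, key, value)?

Input shape: (189, 10, 160)
Output shape: (189, 10, 160)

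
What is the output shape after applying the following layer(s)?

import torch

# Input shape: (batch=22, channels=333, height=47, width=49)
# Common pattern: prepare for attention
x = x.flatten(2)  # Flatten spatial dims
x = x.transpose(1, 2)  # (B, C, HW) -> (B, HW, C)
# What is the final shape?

Input shape: (22, 333, 47, 49)
  -> after flatten(2): (22, 333, 2303)
Output shape: (22, 2303, 333)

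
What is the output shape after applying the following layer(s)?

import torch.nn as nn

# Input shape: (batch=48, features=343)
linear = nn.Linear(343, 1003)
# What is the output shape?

Input shape: (48, 343)
Output shape: (48, 1003)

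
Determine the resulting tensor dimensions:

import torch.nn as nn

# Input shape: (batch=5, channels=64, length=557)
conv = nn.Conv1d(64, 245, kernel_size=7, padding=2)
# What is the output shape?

Input shape: (5, 64, 557)
Output shape: (5, 245, 555)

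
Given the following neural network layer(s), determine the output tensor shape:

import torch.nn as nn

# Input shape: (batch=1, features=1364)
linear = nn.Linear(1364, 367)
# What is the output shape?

Input shape: (1, 1364)
Output shape: (1, 367)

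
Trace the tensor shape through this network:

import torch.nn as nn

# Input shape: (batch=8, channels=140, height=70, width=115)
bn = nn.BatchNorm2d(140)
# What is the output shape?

Input shape: (8, 140, 70, 115)
Output shape: (8, 140, 70, 115)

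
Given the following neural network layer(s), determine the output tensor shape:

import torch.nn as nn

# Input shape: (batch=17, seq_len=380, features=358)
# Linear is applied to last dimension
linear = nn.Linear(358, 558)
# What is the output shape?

Input shape: (17, 380, 358)
Output shape: (17, 380, 558)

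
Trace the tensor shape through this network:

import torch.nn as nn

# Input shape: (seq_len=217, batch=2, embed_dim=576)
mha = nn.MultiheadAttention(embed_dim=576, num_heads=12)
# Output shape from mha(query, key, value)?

Input shape: (217, 2, 576)
Output shape: (217, 2, 576)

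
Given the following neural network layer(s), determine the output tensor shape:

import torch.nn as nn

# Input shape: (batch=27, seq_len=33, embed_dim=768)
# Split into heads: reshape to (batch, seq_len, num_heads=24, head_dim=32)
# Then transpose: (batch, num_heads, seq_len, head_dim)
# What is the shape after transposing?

Input shape: (27, 33, 768)
  -> after reshape: (27, 33, 24, 32)
Output shape: (27, 24, 33, 32)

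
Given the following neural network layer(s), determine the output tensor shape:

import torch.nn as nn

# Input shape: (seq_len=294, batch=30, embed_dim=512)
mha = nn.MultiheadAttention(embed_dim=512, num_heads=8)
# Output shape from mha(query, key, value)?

Input shape: (294, 30, 512)
Output shape: (294, 30, 512)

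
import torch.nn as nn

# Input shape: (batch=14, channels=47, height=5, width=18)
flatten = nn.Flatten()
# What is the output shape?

Input shape: (14, 47, 5, 18)
Output shape: (14, 4230)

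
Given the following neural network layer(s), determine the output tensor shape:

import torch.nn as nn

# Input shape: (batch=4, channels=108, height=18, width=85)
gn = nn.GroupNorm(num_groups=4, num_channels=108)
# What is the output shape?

Input shape: (4, 108, 18, 85)
Output shape: (4, 108, 18, 85)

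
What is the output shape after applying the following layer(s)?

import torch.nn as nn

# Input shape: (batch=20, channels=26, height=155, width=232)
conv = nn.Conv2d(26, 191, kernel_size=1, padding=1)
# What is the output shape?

Input shape: (20, 26, 155, 232)
Output shape: (20, 191, 157, 234)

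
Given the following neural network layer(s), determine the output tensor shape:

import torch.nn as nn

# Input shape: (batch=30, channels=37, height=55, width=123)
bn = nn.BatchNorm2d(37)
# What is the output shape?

Input shape: (30, 37, 55, 123)
Output shape: (30, 37, 55, 123)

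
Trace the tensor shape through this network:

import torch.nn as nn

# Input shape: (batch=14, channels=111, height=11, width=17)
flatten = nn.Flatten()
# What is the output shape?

Input shape: (14, 111, 11, 17)
Output shape: (14, 20757)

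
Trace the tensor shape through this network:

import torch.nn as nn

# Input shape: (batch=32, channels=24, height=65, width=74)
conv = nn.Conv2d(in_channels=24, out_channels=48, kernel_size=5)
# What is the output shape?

Input shape: (32, 24, 65, 74)
Output shape: (32, 48, 61, 70)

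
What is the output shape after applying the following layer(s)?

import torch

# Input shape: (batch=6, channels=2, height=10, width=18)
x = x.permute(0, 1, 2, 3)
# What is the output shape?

Input shape: (6, 2, 10, 18)
Output shape: (6, 2, 10, 18)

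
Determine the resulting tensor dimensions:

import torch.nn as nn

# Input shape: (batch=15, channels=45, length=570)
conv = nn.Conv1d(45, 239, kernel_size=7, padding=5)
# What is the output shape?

Input shape: (15, 45, 570)
Output shape: (15, 239, 574)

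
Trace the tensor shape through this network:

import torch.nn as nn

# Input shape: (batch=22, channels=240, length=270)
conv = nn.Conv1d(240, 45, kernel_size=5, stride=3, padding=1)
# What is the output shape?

Input shape: (22, 240, 270)
Output shape: (22, 45, 90)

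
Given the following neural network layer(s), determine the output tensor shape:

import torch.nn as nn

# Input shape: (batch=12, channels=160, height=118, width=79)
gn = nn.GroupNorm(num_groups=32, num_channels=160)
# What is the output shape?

Input shape: (12, 160, 118, 79)
Output shape: (12, 160, 118, 79)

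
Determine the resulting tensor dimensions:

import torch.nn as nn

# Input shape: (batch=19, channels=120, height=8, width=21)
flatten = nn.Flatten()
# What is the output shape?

Input shape: (19, 120, 8, 21)
Output shape: (19, 20160)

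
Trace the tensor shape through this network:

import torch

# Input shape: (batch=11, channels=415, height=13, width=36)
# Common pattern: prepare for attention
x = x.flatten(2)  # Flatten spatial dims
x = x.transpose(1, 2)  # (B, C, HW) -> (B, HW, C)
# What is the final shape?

Input shape: (11, 415, 13, 36)
  -> after flatten(2): (11, 415, 468)
Output shape: (11, 468, 415)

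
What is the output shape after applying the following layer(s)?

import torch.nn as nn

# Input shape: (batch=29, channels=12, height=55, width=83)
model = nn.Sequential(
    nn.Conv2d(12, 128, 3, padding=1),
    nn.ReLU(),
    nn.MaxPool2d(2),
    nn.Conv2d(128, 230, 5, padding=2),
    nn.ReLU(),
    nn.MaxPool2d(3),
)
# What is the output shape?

Input shape: (29, 12, 55, 83)
  -> after first Conv2d: (29, 128, 55, 83)
  -> after first MaxPool2d: (29, 128, 27, 41)
  -> after second Conv2d: (29, 230, 27, 41)
Output shape: (29, 230, 9, 13)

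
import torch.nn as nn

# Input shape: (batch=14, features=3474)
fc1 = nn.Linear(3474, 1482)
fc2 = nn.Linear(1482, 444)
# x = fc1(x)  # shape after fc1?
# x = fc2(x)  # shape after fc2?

Input shape: (14, 3474)
  -> after fc1: (14, 1482)
Output shape: (14, 444)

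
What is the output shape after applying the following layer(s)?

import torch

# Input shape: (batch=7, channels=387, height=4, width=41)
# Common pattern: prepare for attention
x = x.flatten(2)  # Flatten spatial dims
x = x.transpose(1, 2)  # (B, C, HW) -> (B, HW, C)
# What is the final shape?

Input shape: (7, 387, 4, 41)
  -> after flatten(2): (7, 387, 164)
Output shape: (7, 164, 387)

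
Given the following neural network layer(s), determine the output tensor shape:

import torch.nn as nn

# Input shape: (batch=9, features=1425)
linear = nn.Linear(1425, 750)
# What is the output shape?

Input shape: (9, 1425)
Output shape: (9, 750)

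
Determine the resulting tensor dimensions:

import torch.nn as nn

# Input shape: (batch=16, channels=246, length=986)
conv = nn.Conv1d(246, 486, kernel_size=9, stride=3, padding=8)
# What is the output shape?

Input shape: (16, 246, 986)
Output shape: (16, 486, 332)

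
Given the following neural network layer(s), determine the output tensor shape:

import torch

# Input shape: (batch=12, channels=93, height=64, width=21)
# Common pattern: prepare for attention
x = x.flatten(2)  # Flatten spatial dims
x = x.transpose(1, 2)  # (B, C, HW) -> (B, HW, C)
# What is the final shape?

Input shape: (12, 93, 64, 21)
  -> after flatten(2): (12, 93, 1344)
Output shape: (12, 1344, 93)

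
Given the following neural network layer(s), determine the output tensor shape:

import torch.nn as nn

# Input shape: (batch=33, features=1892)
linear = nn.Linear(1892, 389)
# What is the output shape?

Input shape: (33, 1892)
Output shape: (33, 389)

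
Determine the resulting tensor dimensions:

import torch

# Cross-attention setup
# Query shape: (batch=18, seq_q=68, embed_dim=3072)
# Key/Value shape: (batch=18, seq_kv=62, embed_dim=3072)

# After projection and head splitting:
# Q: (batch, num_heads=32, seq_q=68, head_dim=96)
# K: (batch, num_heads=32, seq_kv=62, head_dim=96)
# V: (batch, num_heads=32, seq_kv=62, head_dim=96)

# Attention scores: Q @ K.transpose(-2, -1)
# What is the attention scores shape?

Input shape: (18, 68, 3072)
Output shape: (18, 32, 68, 62)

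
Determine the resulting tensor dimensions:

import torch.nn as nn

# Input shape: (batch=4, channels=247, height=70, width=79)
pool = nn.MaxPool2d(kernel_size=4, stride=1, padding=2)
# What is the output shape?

Input shape: (4, 247, 70, 79)
Output shape: (4, 247, 71, 80)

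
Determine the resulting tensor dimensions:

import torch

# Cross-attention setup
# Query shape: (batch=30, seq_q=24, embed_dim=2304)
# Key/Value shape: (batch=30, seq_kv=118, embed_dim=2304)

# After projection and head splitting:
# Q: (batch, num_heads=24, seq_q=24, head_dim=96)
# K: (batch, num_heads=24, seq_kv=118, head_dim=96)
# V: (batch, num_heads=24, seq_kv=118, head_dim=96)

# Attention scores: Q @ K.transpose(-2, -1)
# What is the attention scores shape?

Input shape: (30, 24, 2304)
Output shape: (30, 24, 24, 118)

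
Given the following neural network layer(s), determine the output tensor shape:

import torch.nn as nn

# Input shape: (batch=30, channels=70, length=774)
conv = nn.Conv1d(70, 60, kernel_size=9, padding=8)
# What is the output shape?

Input shape: (30, 70, 774)
Output shape: (30, 60, 782)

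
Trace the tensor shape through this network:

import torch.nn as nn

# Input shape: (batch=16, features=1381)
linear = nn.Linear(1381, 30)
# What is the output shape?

Input shape: (16, 1381)
Output shape: (16, 30)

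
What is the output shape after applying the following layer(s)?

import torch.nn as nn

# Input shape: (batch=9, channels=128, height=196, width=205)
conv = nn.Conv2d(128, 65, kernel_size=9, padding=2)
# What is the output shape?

Input shape: (9, 128, 196, 205)
Output shape: (9, 65, 192, 201)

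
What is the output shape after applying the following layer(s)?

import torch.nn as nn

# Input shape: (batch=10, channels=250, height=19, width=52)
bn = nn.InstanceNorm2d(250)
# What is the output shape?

Input shape: (10, 250, 19, 52)
Output shape: (10, 250, 19, 52)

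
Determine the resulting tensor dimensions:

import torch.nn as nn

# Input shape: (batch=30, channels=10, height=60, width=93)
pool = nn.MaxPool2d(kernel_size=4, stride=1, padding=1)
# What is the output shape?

Input shape: (30, 10, 60, 93)
Output shape: (30, 10, 59, 92)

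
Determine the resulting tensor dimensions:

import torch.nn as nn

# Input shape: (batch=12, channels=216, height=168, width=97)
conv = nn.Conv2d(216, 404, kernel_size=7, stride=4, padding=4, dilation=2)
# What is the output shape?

Input shape: (12, 216, 168, 97)
Output shape: (12, 404, 41, 24)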